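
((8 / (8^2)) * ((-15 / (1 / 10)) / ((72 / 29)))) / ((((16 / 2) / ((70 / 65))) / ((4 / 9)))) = -5075 / 11232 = -0.45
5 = 5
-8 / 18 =-4 / 9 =-0.44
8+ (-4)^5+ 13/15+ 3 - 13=-15377/15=-1025.13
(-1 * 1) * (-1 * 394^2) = 155236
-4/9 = -0.44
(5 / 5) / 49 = 1 / 49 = 0.02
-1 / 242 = -0.00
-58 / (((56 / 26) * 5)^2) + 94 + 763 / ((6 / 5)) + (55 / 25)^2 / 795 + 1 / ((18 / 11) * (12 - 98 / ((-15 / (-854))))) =3594990273967 / 4929106000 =729.34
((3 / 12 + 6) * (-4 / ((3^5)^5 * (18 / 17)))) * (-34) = 7225 / 7625597484987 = 0.00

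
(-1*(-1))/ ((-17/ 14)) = -14/ 17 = -0.82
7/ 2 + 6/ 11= 4.05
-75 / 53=-1.42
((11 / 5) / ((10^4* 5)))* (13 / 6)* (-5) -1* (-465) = 139499857 / 300000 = 465.00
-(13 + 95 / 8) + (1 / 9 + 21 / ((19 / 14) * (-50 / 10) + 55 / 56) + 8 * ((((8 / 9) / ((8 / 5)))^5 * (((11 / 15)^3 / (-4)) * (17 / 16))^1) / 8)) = -941397033247 / 33161918400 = -28.39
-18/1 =-18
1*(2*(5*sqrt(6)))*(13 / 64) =65*sqrt(6) / 32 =4.98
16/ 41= 0.39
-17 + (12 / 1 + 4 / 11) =-51 / 11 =-4.64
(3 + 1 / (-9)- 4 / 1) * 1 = -10 / 9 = -1.11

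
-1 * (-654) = 654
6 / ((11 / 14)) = 84 / 11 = 7.64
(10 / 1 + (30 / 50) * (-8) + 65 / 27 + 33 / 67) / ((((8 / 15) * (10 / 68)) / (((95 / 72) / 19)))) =7.17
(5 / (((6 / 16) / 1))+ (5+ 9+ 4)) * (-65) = -6110 / 3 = -2036.67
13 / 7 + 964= 6761 / 7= 965.86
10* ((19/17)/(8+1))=1.24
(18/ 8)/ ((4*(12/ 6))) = 9/ 32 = 0.28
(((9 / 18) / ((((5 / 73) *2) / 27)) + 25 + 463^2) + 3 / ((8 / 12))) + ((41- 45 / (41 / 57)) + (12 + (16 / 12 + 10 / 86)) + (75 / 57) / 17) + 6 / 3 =214491.02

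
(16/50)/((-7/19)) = -152/175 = -0.87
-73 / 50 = -1.46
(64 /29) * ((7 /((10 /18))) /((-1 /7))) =-28224 /145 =-194.65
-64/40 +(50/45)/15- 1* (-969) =130609/135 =967.47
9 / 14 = 0.64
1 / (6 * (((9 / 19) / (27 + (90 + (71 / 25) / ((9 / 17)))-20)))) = 218804 / 6075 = 36.02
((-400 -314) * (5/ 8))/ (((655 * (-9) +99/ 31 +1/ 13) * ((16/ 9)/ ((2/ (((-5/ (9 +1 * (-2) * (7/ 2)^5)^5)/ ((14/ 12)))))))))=3881133027113133128266670013/ 159341072089088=24357392455243.31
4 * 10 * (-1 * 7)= -280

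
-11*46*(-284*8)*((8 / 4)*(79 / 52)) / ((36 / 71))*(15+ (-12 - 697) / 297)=274491806096 / 3159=86891993.07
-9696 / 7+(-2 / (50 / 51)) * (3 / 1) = -243471 / 175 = -1391.26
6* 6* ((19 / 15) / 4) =57 / 5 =11.40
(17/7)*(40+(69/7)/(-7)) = 32147/343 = 93.72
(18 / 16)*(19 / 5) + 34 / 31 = 6661 / 1240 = 5.37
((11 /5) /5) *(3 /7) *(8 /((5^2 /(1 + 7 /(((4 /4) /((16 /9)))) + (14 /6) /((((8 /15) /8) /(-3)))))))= -72512 /13125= -5.52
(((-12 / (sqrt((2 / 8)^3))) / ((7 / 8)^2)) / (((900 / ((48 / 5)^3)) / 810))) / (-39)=1019215872 / 398125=2560.04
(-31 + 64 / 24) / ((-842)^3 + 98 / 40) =1700 / 35816861133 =0.00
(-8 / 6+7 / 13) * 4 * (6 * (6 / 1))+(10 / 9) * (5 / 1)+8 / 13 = -12670 / 117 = -108.29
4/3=1.33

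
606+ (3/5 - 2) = 3023/5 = 604.60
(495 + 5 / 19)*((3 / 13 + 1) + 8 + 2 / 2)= 65870 / 13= 5066.92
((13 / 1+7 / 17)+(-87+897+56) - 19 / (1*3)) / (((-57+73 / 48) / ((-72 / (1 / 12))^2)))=-531827638272 / 45271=-11747645.03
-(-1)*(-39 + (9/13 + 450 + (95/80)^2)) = 413.10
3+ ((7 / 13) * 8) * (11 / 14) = 83 / 13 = 6.38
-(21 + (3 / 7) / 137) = -20142 / 959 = -21.00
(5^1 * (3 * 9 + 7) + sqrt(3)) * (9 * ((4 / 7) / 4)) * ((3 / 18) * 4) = 6 * sqrt(3) / 7 + 1020 / 7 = 147.20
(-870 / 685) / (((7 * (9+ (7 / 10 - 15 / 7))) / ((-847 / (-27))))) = -491260 / 652257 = -0.75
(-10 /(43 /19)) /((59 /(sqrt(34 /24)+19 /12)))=-1805 /15222 - 95 * sqrt(51) /7611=-0.21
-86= -86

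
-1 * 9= -9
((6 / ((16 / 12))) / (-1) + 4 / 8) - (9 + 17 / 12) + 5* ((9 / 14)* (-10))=-3911 / 84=-46.56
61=61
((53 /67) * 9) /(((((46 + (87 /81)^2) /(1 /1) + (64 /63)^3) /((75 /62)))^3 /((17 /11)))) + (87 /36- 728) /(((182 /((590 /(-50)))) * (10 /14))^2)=-1165126291503058446067272045442812751 /194904123737145594840553486068210000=-5.98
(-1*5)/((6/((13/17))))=-65/102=-0.64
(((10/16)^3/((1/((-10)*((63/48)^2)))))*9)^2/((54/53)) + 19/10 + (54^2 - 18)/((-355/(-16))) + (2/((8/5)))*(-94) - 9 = 861283530586409/609885356032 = 1412.21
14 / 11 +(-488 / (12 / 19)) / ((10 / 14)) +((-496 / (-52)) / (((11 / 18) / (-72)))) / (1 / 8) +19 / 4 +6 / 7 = -604521139 / 60060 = -10065.29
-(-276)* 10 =2760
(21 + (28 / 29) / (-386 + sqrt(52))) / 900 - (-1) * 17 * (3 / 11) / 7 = 25655369647 / 37416594600 - 7 * sqrt(13) / 485929800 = 0.69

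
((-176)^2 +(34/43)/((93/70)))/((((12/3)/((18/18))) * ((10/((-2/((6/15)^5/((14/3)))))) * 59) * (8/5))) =-677443615625/90601344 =-7477.19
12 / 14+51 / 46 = 633 / 322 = 1.97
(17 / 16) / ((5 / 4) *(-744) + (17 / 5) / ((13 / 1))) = -1105 / 966928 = -0.00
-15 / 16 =-0.94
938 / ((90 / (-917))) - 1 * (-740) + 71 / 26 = -10312903 / 1170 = -8814.45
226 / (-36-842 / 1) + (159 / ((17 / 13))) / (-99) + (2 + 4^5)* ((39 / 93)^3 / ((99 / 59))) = 319943291134 / 7336897689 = 43.61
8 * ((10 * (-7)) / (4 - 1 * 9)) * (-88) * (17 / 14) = -11968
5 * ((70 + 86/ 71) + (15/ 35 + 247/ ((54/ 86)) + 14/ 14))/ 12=31266955/ 161028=194.17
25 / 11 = 2.27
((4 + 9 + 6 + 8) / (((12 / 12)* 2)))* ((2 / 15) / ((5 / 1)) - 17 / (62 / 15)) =-171009 / 3100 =-55.16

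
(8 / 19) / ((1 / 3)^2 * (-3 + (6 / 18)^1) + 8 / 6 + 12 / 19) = 27 / 107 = 0.25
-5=-5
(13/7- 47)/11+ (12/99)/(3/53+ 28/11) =-1421792/350427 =-4.06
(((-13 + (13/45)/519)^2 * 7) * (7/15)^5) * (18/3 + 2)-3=85510978548696443/414205668984375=206.45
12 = 12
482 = 482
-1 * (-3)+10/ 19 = 67/ 19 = 3.53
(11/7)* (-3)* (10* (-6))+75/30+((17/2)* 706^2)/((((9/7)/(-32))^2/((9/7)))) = 425161956467/126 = 3374301241.80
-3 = -3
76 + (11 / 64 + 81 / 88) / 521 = 27876353 / 366784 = 76.00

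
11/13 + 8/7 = 1.99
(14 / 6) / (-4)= -7 / 12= -0.58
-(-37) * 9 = 333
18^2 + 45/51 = 5523/17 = 324.88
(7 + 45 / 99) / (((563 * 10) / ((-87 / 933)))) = -1189 / 9630115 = -0.00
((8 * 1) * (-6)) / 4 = -12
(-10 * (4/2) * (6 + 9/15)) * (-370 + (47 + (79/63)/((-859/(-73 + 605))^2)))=94240341316/2213643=42572.51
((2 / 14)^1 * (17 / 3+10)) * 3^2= 141 / 7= 20.14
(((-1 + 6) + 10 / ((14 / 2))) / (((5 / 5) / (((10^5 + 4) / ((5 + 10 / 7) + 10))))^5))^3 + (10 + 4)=37865791542630013365103060291905572387630018556683438030883009466478 / 244140625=155098282158612534743462100000000000000000000000000000000000.00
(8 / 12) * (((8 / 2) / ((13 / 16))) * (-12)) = -512 / 13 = -39.38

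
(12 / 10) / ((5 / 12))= 72 / 25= 2.88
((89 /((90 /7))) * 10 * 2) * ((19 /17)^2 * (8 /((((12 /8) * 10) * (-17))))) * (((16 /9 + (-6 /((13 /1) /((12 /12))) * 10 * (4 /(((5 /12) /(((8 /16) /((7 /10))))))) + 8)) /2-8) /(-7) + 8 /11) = -111270180928 /5975264295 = -18.62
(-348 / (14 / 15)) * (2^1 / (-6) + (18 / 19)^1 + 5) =-278400 / 133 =-2093.23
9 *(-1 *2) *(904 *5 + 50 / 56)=-1139265 / 14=-81376.07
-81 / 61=-1.33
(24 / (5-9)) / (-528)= 1 / 88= 0.01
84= 84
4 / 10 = 2 / 5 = 0.40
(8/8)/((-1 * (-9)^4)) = -1/6561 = -0.00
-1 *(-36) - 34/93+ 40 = 7034/93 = 75.63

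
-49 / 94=-0.52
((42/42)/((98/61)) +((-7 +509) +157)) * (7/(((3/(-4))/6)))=-258572/7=-36938.86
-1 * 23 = -23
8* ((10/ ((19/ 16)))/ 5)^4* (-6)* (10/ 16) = -241.38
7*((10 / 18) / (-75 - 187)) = -35 / 2358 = -0.01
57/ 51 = 19/ 17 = 1.12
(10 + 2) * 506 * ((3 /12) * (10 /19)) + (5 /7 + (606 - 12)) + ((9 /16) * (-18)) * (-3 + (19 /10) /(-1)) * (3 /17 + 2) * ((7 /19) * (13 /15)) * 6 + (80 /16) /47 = 34018941567 /21253400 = 1600.64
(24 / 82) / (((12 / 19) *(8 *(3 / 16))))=38 / 123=0.31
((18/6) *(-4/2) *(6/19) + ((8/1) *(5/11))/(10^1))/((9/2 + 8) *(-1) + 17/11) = 640/4579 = 0.14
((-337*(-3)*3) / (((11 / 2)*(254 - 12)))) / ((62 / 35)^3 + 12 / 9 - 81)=-390119625 / 12687279671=-0.03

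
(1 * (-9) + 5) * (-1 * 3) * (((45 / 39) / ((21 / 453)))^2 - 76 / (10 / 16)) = 247395324 / 41405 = 5975.01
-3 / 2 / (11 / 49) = -147 / 22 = -6.68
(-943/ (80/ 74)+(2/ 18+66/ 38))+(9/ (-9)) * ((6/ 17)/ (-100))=-506064233/ 581400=-870.42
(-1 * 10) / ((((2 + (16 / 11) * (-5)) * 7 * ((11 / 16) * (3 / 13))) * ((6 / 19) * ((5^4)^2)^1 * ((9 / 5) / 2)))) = 3952 / 256921875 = 0.00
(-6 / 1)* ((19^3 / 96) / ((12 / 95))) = -651605 / 192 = -3393.78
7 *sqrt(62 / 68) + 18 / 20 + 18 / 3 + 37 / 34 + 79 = 7 *sqrt(1054) / 34 + 7394 / 85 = 93.67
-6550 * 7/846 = -22925/423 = -54.20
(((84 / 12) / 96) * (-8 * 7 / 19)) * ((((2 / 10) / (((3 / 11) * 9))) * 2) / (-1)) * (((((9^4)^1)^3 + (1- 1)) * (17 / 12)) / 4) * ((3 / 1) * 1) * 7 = 223645838264541 / 3040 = 73567709955.44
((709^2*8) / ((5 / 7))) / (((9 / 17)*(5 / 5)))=478552312 / 45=10634495.82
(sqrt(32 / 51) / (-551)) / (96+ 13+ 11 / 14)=-56 * sqrt(102) / 43191237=-0.00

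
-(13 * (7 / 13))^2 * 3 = -147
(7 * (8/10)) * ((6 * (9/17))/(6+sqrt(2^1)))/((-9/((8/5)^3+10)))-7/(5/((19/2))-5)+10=148008 * sqrt(2)/180625+1200827/180625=7.81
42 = 42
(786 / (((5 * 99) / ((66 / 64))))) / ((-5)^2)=131 / 2000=0.07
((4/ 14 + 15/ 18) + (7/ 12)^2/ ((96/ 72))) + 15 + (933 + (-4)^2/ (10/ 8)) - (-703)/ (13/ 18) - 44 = 165246583/ 87360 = 1891.56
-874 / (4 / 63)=-27531 / 2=-13765.50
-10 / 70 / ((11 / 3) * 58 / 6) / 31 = -9 / 69223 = -0.00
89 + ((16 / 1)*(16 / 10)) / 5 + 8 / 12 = 7109 / 75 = 94.79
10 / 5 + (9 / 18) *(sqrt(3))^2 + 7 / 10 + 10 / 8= 109 / 20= 5.45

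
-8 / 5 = -1.60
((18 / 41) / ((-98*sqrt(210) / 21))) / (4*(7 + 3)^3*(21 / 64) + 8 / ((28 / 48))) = -sqrt(210) / 2960405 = -0.00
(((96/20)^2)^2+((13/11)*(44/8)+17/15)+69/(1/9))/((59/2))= 4348031/110625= 39.30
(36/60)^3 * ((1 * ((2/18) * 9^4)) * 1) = 19683/125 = 157.46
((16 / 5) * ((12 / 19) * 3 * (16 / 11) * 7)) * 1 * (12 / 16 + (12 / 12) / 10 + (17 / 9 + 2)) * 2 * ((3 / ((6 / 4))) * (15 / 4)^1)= 4585728 / 1045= 4388.26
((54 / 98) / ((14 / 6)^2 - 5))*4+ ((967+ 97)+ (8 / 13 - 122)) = 603605 / 637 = 947.57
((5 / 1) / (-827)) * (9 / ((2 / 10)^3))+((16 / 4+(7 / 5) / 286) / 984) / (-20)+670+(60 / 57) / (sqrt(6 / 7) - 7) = 32936081270356571 / 49673972004800 - 20 * sqrt(42) / 6403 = 663.02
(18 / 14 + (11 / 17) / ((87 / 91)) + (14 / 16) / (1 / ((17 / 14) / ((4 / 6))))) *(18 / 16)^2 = 31810833 / 7067648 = 4.50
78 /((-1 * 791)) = -78 /791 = -0.10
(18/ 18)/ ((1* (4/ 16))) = 4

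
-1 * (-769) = 769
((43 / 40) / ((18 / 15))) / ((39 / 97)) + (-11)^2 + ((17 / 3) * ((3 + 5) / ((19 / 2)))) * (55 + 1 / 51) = 13721345 / 35568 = 385.78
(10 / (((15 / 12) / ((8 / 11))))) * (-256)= -16384 / 11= -1489.45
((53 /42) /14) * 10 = 0.90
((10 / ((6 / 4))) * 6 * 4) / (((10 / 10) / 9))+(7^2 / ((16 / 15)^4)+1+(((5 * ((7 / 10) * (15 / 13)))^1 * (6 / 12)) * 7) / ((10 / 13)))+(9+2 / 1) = 98843121 / 65536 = 1508.23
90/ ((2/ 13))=585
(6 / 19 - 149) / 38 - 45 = -35315 / 722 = -48.91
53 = 53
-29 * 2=-58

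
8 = 8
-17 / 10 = -1.70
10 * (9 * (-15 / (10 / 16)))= -2160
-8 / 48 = -1 / 6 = -0.17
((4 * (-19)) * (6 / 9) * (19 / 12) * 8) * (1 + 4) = -28880 / 9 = -3208.89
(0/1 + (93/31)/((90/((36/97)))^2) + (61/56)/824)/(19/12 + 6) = 44707359/246933559600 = 0.00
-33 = -33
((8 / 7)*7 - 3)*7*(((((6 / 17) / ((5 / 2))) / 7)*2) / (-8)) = -3 / 17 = -0.18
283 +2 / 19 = 5379 / 19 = 283.11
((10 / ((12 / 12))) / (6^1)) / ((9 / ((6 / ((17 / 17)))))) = 1.11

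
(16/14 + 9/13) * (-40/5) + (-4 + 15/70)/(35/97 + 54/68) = -17.96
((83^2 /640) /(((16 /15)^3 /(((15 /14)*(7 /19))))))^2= 4865219438765625 /396923697627136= 12.26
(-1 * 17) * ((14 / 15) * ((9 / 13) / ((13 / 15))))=-2142 / 169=-12.67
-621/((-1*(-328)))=-621/328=-1.89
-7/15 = -0.47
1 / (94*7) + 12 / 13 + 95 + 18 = 974511 / 8554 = 113.92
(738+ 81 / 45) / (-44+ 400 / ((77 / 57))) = 284823 / 97060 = 2.93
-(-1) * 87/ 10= 87/ 10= 8.70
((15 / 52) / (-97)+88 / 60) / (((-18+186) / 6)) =110743 / 2118480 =0.05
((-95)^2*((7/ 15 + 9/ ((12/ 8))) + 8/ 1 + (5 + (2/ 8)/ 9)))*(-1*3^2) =-6333745/ 4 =-1583436.25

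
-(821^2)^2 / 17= -454331269681 / 17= -26725368804.76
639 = 639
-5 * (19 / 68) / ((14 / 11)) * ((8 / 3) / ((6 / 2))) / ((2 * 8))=-1045 / 17136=-0.06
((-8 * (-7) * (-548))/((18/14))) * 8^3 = -109985792/9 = -12220643.56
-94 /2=-47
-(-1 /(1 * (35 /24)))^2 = -576 /1225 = -0.47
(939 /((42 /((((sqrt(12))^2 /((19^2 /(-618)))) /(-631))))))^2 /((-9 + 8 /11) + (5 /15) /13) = -288931852813032 /4497767844288761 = -0.06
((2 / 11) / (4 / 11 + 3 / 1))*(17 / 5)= 34 / 185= 0.18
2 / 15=0.13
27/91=0.30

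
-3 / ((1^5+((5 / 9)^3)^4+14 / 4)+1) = -0.55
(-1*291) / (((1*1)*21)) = -97 / 7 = -13.86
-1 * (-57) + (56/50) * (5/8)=577/10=57.70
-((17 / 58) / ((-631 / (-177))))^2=-9054081 / 1339413604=-0.01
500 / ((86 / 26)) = 151.16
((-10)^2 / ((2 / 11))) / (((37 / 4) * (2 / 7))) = 7700 / 37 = 208.11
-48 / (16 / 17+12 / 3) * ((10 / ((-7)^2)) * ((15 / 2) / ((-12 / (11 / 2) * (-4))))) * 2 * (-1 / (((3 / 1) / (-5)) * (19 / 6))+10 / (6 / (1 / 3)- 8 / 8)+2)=-138325 / 13034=-10.61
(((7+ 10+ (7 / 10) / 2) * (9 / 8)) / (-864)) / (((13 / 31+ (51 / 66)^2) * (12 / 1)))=-1301597 / 702766080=-0.00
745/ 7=106.43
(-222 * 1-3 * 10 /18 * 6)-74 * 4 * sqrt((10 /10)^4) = -528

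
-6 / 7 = -0.86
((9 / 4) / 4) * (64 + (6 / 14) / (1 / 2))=2043 / 56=36.48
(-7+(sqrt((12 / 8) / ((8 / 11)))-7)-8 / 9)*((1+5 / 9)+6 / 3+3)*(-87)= 229274 / 27-1711*sqrt(33) / 12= 7672.55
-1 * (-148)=148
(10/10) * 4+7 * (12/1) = 88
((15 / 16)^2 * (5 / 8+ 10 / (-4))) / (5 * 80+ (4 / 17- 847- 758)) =19125 / 13981696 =0.00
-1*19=-19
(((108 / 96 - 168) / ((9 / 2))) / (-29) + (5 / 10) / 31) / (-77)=-13969 / 830676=-0.02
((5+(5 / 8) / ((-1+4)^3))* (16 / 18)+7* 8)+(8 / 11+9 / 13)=2150428 / 34749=61.88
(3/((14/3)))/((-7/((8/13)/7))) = -36/4459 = -0.01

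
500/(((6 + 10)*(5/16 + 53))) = 0.59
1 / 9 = 0.11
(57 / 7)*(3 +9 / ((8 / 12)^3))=15219 / 56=271.77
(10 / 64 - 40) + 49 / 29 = -35407 / 928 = -38.15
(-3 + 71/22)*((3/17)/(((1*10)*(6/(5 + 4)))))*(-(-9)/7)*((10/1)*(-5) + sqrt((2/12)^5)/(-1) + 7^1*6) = -81/1309- 3*sqrt(6)/83776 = -0.06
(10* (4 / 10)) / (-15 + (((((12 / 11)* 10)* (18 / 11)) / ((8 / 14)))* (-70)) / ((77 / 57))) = -0.00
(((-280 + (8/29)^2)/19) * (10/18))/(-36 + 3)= 392360/1581921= 0.25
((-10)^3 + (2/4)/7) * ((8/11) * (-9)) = 503964/77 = 6544.99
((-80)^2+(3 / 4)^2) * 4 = 102409 / 4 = 25602.25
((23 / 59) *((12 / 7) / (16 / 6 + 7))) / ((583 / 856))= 708768 / 6982591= 0.10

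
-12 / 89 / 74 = -6 / 3293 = -0.00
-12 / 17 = -0.71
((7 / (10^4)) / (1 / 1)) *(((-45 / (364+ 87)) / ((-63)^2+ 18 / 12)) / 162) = -0.00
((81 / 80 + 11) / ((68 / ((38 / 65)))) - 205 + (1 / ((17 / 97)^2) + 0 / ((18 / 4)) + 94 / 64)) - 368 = -809815161 / 1502800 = -538.87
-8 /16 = -1 /2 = -0.50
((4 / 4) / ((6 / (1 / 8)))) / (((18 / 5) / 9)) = 5 / 96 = 0.05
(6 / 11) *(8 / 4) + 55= 617 / 11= 56.09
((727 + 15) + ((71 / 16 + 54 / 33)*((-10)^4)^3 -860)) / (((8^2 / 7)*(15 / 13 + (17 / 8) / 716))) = 544154406239428439 / 947551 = 574274531122.26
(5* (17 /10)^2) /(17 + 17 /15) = 51 /64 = 0.80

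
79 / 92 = 0.86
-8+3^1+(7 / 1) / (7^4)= -5.00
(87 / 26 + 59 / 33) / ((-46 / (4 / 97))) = -4405 / 957099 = -0.00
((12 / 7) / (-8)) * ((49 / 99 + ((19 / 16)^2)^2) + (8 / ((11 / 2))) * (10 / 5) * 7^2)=-940957075 / 30277632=-31.08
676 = 676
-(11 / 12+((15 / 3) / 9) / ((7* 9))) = -2099 / 2268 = -0.93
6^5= 7776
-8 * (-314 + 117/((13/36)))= -80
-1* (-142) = 142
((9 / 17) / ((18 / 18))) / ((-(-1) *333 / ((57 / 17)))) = 57 / 10693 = 0.01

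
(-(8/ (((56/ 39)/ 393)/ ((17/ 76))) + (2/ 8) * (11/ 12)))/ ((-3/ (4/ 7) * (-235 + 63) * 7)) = -3128171/ 40353264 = -0.08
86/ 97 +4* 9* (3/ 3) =3578/ 97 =36.89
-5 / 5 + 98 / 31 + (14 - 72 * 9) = -19587 / 31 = -631.84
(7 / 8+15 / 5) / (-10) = -31 / 80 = -0.39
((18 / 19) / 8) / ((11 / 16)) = 36 / 209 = 0.17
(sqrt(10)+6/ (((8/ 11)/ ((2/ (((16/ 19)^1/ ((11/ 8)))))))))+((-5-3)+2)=24.10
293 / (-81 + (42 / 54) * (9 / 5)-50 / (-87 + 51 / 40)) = -5023485 / 1354742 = -3.71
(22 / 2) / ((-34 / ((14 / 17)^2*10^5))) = -107800000 / 4913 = -21941.79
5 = 5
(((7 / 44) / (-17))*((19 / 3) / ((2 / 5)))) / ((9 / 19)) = -12635 / 40392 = -0.31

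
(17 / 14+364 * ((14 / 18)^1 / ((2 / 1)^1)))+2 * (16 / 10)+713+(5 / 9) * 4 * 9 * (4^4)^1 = 3766751 / 630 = 5978.97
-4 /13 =-0.31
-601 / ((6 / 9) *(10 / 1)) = -1803 / 20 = -90.15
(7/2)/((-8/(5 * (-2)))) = 35/8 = 4.38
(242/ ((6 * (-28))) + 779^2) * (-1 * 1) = -50974523/ 84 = -606839.56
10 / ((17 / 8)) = 80 / 17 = 4.71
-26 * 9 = -234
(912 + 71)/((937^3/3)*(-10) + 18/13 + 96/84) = -268359/748617826540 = -0.00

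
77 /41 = 1.88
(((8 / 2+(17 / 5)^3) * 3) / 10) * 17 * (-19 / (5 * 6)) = -1748399 / 12500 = -139.87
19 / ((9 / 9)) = 19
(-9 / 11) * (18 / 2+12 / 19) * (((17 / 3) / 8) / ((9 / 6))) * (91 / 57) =-94367 / 15884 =-5.94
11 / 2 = 5.50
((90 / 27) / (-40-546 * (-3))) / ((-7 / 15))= -25 / 5593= -0.00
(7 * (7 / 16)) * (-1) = -49 / 16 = -3.06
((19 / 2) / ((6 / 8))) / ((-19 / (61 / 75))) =-122 / 225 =-0.54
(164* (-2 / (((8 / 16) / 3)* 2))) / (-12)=82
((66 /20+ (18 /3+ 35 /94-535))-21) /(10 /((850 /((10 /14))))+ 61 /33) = -504175749 /1713620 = -294.22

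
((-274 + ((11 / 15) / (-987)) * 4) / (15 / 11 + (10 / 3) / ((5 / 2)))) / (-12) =22311377 / 2635290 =8.47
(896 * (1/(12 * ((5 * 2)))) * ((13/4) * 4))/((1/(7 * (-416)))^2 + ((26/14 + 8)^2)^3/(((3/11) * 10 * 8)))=29643963940864/12839671370761071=0.00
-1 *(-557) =557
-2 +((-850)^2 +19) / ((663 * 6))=714563 / 3978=179.63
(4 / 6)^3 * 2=16 / 27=0.59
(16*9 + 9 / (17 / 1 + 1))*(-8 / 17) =-68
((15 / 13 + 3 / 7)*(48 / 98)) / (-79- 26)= -1152 / 156065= -0.01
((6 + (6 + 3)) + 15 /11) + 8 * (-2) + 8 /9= 124 /99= 1.25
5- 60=-55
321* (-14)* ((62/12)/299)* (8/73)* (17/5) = -3157784/109135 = -28.93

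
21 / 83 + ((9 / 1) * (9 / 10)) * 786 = 2642244 / 415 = 6366.85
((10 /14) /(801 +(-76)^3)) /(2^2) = -1 /2453780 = -0.00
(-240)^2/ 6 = 9600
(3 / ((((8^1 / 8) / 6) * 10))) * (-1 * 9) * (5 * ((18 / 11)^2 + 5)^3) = -64942972209 / 1771561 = -36658.61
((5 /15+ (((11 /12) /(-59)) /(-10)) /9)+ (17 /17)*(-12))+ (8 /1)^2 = 3334691 /63720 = 52.33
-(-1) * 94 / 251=0.37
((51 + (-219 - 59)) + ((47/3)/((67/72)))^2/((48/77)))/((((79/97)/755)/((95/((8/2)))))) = 7111172327725/1418524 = 5013078.61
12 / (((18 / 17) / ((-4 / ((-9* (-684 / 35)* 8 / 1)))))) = -595 / 18468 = -0.03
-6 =-6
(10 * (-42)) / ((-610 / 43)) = 1806 / 61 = 29.61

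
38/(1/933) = 35454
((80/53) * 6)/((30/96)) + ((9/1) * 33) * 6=95982/53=1810.98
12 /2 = 6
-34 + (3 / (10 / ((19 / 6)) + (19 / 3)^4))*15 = -84283351 / 2480959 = -33.97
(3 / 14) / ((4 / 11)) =33 / 56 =0.59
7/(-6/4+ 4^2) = 0.48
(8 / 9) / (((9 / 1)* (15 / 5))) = 8 / 243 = 0.03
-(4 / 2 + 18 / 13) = -44 / 13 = -3.38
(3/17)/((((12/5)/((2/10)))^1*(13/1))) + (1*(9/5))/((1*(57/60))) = 31843/16796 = 1.90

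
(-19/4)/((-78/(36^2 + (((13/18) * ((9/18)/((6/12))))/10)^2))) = 797820811/10108800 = 78.92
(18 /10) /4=0.45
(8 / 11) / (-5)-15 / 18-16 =-5603 / 330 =-16.98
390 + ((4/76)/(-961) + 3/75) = 178043484/456475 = 390.04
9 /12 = 3 /4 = 0.75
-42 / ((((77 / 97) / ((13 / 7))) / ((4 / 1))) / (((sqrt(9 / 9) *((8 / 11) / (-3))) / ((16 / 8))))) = 40352 / 847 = 47.64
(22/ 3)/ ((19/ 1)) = 22/ 57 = 0.39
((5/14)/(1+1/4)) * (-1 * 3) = -6/7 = -0.86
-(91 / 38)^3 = -753571 / 54872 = -13.73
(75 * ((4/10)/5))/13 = 6/13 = 0.46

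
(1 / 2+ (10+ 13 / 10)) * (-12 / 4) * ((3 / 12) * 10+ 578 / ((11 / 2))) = -3808.72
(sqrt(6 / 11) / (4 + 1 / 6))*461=81.71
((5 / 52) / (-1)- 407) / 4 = -21169 / 208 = -101.77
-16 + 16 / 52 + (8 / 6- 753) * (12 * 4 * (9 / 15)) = -281628 / 13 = -21663.69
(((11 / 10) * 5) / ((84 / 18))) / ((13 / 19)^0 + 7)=0.15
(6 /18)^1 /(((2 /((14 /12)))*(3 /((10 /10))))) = 7 /108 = 0.06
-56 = -56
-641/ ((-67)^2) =-641/ 4489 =-0.14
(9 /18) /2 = 1 /4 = 0.25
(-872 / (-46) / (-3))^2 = 39.93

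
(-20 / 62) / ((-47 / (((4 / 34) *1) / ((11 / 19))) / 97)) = 36860 / 272459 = 0.14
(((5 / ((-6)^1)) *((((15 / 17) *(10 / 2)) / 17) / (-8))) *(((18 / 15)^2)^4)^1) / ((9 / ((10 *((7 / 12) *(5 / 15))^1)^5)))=16807 / 46818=0.36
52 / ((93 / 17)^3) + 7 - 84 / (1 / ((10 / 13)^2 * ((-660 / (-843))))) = -1206932669225 / 38198109573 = -31.60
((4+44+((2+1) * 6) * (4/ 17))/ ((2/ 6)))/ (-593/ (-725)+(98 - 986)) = -1931400/ 10934519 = -0.18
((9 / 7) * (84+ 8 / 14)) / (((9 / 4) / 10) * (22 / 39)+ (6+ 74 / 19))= 26320320 / 2425843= 10.85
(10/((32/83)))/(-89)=-415/1424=-0.29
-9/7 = -1.29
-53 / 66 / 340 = -53 / 22440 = -0.00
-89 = -89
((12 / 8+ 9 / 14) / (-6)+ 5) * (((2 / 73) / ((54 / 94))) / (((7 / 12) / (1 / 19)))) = 12220 / 611667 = 0.02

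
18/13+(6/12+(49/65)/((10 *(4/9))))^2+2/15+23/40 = 51538243/20280000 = 2.54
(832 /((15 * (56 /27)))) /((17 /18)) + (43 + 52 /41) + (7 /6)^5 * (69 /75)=70730574959 /948477600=74.57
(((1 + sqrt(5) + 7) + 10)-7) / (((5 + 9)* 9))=0.11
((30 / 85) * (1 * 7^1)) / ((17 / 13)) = 546 / 289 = 1.89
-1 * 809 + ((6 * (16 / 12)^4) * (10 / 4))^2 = 1048639 / 729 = 1438.46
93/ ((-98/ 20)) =-930/ 49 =-18.98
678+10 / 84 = 28481 / 42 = 678.12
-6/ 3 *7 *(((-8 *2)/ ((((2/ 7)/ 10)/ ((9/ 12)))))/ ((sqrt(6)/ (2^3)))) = 7840 *sqrt(6) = 19204.00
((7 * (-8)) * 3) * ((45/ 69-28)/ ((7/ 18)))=271728/ 23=11814.26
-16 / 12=-4 / 3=-1.33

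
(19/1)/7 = 19/7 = 2.71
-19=-19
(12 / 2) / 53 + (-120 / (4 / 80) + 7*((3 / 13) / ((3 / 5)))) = -1651667 / 689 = -2397.19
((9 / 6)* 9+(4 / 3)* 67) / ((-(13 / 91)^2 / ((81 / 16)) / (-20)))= 4081455 / 8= 510181.88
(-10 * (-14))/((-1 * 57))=-140/57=-2.46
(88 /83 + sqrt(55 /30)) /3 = 88 /249 + sqrt(66) /18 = 0.80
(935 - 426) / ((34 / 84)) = 21378 / 17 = 1257.53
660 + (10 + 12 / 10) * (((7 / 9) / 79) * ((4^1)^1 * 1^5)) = 2347868 / 3555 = 660.44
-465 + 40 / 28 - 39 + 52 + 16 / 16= -3147 / 7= -449.57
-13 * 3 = -39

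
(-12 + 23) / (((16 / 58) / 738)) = 117711 / 4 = 29427.75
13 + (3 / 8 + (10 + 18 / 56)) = 1327 / 56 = 23.70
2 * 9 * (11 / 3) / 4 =33 / 2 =16.50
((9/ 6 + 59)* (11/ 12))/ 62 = 1331/ 1488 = 0.89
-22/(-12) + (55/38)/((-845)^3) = 1.83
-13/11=-1.18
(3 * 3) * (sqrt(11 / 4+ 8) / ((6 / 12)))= 9 * sqrt(43)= 59.02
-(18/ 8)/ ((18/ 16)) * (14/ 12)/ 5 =-7/ 15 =-0.47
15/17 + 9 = 168/17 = 9.88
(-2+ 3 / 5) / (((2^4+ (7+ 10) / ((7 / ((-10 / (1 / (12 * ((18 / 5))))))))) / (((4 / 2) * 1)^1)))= 49 / 18080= 0.00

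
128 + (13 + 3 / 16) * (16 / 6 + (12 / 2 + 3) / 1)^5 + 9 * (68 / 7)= 77580672479 / 27216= 2850553.81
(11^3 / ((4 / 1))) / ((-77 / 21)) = -363 / 4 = -90.75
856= 856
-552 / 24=-23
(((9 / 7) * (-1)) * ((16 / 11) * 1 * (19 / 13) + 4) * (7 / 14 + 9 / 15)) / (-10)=1971 / 2275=0.87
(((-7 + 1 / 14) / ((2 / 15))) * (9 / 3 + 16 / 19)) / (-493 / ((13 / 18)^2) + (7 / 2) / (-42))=53851005 / 254954749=0.21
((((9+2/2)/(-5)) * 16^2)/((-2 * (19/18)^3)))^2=2229025112064/47045881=47379.81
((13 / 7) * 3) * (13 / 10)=507 / 70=7.24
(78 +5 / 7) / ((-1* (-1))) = 551 / 7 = 78.71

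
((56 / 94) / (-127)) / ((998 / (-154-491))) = 9030 / 2978531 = 0.00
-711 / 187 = -3.80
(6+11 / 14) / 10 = 19 / 28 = 0.68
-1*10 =-10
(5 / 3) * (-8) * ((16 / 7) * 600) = -128000 / 7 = -18285.71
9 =9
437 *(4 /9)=1748 /9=194.22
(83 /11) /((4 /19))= 1577 /44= 35.84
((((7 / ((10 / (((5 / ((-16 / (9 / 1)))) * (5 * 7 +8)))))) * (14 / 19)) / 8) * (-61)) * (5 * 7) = 40486005 / 2432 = 16647.21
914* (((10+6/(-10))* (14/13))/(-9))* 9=-601412/65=-9252.49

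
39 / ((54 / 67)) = 871 / 18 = 48.39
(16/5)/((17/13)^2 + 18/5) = 2704/4487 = 0.60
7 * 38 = 266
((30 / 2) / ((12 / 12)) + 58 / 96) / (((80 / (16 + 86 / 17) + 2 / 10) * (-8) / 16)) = -670355 / 85896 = -7.80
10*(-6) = -60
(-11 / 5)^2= 121 / 25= 4.84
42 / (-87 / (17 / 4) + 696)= 119 / 1914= 0.06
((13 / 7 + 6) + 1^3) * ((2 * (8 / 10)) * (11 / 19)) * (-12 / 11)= -8.95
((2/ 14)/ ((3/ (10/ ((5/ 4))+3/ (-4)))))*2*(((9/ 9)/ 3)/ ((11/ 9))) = 29/ 154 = 0.19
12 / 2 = 6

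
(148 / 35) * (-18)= -2664 / 35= -76.11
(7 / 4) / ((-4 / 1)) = -7 / 16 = -0.44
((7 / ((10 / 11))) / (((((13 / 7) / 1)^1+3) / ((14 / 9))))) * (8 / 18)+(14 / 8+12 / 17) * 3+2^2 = 343249 / 27540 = 12.46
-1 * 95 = -95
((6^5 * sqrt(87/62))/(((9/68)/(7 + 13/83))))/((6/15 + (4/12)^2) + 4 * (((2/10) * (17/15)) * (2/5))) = 19630512000 * sqrt(5394)/2529259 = 570024.86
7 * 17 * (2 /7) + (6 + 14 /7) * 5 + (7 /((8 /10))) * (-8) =4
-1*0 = 0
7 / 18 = 0.39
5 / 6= 0.83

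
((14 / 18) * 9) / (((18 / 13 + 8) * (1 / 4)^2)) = 728 / 61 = 11.93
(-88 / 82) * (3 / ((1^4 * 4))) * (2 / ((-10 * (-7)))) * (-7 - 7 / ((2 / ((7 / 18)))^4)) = 18502187 / 114773760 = 0.16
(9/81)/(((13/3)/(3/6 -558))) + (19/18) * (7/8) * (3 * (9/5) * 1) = -29039/3120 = -9.31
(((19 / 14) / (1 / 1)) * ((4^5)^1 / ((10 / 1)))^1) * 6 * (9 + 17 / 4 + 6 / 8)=58368 / 5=11673.60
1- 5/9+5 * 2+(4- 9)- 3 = 22/9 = 2.44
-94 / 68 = -47 / 34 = -1.38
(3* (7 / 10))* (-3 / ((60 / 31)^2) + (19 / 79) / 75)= -105861 / 63200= -1.68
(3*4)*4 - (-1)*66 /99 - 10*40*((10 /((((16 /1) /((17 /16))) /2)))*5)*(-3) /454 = 66.22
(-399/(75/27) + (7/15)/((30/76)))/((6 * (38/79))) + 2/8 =-66299/1350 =-49.11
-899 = -899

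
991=991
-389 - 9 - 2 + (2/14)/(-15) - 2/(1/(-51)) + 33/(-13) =-300.55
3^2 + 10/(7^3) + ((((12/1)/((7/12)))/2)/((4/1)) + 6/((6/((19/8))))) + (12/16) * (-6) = 26001/2744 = 9.48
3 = 3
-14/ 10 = -7/ 5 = -1.40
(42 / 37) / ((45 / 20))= 0.50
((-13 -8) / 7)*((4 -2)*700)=-4200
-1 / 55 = -0.02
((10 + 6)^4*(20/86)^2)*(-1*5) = -32768000/1849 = -17722.01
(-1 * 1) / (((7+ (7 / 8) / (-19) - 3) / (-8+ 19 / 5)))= 3192 / 3005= 1.06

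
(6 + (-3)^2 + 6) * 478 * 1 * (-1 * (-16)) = 160608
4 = 4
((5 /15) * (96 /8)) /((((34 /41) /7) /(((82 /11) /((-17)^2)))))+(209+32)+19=14098248 /54043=260.87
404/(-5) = -404/5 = -80.80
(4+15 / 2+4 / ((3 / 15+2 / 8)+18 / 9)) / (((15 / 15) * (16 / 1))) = 1287 / 1568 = 0.82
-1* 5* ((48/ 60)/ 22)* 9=-18/ 11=-1.64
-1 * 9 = -9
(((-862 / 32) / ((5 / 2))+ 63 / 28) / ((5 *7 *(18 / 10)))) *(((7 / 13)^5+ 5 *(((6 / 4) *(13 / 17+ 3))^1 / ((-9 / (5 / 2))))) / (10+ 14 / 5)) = 50352074663 / 610797777408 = 0.08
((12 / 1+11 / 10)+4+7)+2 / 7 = 1707 / 70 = 24.39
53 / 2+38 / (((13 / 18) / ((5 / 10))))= 1373 / 26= 52.81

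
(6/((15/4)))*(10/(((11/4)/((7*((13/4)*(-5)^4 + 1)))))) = 82768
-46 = -46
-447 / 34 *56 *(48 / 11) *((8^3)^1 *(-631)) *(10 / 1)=1940913192960 / 187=10379214935.61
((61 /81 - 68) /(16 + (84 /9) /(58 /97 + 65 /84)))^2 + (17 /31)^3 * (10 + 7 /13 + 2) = 1776799713747894198163 /165070698296657587200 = 10.76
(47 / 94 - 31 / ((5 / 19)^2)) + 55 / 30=-33398 / 75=-445.31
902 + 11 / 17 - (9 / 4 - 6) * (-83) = 40215 / 68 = 591.40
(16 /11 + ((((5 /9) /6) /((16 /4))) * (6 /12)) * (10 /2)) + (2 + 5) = 8.51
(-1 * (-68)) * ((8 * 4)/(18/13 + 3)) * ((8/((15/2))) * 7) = 3168256/855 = 3705.56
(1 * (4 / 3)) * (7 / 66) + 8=806 / 99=8.14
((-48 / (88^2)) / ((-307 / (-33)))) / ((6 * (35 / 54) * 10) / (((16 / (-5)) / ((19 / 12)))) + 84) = -1944 / 188946527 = -0.00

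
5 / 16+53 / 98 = 669 / 784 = 0.85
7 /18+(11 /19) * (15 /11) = 403 /342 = 1.18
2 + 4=6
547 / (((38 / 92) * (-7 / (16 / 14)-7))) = -201296 / 1995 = -100.90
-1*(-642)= 642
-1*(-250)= 250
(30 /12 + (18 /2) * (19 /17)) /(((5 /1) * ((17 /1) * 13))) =427 /37570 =0.01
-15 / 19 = -0.79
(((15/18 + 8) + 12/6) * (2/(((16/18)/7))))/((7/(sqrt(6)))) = 195 * sqrt(6)/8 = 59.71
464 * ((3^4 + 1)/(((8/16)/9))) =684864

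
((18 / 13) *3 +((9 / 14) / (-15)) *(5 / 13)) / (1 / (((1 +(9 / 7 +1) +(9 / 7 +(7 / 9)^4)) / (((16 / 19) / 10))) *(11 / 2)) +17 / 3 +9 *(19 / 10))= 8235381033 / 45323006351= 0.18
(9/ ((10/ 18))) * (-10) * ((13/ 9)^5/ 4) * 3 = -371293/ 486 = -763.98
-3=-3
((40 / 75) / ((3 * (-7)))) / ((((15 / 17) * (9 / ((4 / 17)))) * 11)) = -32 / 467775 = -0.00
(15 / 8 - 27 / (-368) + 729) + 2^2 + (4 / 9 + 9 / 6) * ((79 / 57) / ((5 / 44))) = 143223581 / 188784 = 758.66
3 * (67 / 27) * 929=62243 / 9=6915.89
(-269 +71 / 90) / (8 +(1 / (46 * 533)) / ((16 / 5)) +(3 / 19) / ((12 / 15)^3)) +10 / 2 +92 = 64.72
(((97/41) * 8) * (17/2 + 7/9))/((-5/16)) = -1036736/1845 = -561.92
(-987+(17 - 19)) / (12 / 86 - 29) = 42527 / 1241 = 34.27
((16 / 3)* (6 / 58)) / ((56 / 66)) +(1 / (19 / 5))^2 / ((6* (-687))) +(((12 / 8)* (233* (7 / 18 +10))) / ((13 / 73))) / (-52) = -391.45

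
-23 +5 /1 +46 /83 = -1448 /83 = -17.45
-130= -130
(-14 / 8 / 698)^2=49 / 7795264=0.00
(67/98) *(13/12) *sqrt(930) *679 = 84487 *sqrt(930)/168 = 15336.35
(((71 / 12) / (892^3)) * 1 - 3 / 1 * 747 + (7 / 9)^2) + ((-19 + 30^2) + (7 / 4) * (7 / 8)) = -312245211922571 / 229953261312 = -1357.86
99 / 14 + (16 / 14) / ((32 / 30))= 57 / 7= 8.14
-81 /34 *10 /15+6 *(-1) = -7.59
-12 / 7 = -1.71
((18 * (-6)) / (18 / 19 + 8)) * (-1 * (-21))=-21546 / 85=-253.48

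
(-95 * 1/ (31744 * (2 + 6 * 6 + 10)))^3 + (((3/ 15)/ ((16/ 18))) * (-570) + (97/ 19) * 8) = -5875068365526418362701/ 67214390453109522432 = -87.41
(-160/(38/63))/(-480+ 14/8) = 0.55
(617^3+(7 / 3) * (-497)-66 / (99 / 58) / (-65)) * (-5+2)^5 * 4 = -14839968209184 / 65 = -228307203218.22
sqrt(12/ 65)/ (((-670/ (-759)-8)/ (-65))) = 759 * sqrt(195)/ 2701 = 3.92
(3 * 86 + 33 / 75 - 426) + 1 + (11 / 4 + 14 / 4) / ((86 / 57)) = -162.42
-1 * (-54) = 54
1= 1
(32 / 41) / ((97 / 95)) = 3040 / 3977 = 0.76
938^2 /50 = 17596.88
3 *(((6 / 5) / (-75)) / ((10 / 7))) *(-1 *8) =168 / 625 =0.27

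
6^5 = 7776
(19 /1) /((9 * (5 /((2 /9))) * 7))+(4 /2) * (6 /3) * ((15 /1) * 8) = 1360838 /2835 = 480.01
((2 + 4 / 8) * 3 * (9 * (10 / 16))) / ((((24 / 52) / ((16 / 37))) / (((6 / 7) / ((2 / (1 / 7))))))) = 8775 / 3626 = 2.42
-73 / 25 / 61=-0.05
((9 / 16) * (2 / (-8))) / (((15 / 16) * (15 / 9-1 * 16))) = 9 / 860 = 0.01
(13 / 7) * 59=767 / 7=109.57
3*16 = 48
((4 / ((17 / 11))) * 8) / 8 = 44 / 17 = 2.59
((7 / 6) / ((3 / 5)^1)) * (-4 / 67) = -0.12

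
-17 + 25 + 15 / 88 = 719 / 88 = 8.17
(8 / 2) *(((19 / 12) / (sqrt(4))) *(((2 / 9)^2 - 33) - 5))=-29203 / 243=-120.18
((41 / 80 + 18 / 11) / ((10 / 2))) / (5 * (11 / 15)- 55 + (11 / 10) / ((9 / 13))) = -17019 / 1969880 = -0.01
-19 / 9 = -2.11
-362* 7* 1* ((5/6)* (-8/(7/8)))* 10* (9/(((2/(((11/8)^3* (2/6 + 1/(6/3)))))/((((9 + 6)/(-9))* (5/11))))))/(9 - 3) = -68440625/288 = -237641.06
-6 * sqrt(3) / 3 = -2 * sqrt(3) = -3.46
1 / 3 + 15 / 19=64 / 57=1.12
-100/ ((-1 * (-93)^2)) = 100/ 8649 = 0.01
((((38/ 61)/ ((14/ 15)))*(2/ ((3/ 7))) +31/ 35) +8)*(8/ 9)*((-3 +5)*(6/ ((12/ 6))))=409936/ 6405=64.00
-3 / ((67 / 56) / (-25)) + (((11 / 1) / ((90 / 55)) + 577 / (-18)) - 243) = -41335 / 201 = -205.65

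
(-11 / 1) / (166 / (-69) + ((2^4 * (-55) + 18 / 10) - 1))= 3795 / 304154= 0.01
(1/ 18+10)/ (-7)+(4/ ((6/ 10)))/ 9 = -263/ 378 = -0.70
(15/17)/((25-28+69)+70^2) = 15/84422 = 0.00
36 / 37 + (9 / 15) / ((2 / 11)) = 1581 / 370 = 4.27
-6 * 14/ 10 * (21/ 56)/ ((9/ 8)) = -14/ 5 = -2.80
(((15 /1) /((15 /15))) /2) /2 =15 /4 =3.75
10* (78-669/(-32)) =15825/16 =989.06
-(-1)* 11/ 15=11/ 15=0.73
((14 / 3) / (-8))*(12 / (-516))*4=7 / 129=0.05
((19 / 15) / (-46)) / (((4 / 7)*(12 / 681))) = -30191 / 11040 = -2.73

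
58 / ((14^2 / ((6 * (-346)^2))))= 10415292 / 49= 212556.98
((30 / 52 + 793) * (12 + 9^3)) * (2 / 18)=392027 / 6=65337.83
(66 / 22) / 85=3 / 85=0.04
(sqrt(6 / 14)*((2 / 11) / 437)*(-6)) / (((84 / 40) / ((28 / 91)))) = -160*sqrt(21) / 3062059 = -0.00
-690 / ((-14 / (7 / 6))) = 115 / 2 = 57.50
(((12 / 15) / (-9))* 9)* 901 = -3604 / 5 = -720.80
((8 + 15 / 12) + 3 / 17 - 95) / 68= -5819 / 4624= -1.26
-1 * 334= -334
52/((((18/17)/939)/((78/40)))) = 899249/10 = 89924.90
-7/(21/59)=-59/3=-19.67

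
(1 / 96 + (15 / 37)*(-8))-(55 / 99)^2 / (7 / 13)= -2555087 / 671328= -3.81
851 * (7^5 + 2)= 14304459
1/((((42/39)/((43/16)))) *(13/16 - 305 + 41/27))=-15093/1830542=-0.01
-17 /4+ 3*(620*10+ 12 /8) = 74401 /4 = 18600.25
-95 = -95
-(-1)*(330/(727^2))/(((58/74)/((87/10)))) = 0.01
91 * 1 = 91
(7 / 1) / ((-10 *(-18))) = 7 / 180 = 0.04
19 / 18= 1.06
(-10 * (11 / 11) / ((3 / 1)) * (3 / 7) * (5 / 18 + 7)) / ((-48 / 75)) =16375 / 1008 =16.25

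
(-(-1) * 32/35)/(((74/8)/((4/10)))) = 256/6475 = 0.04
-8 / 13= -0.62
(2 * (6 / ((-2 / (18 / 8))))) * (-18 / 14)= 243 / 14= 17.36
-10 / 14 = -5 / 7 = -0.71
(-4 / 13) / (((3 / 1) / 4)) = -16 / 39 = -0.41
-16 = -16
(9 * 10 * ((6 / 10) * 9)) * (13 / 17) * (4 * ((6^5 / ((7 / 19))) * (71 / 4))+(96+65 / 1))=66281828418 / 119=556990154.77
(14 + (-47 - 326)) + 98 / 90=-16106 / 45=-357.91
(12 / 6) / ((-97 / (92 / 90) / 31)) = -0.65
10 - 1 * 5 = 5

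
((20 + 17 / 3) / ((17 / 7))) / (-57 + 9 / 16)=-1232 / 6579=-0.19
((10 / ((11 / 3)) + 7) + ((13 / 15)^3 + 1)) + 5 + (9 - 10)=570917 / 37125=15.38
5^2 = 25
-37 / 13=-2.85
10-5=5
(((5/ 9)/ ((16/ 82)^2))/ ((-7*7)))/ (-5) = 1681/ 28224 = 0.06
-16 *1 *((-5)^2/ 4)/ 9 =-100/ 9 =-11.11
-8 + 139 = 131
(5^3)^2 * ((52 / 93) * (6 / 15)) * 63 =6825000 / 31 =220161.29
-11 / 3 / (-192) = 11 / 576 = 0.02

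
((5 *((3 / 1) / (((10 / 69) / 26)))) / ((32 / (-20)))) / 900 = -299 / 160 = -1.87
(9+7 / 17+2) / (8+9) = 194 / 289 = 0.67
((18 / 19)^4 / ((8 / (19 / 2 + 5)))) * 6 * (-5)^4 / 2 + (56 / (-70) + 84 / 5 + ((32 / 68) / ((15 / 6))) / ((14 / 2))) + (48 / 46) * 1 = 4912627650043 / 1783442885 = 2754.58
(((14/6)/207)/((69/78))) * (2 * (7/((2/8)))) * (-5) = -50960/14283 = -3.57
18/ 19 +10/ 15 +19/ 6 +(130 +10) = 16505/ 114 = 144.78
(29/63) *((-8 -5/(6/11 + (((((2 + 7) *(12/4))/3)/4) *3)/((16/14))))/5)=-577912/715365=-0.81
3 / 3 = 1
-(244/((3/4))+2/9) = -2930/9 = -325.56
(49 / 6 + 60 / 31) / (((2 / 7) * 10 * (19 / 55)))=144683 / 14136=10.24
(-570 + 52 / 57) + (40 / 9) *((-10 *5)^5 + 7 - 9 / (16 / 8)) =-237500095414 / 171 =-1388889446.87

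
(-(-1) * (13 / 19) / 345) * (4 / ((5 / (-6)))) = -0.01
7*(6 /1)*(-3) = -126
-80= -80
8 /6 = 4 /3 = 1.33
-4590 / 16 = -2295 / 8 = -286.88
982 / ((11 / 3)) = 267.82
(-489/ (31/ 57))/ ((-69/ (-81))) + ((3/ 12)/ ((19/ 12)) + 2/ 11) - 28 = -161409192/ 149017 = -1083.16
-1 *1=-1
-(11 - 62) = 51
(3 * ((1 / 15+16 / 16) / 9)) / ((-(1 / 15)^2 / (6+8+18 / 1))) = -2560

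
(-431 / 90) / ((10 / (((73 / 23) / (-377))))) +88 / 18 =38183863 / 7803900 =4.89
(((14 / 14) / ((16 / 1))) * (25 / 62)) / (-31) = -25 / 30752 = -0.00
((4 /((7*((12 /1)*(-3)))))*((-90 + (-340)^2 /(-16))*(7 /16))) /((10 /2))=1463 /144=10.16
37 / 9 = 4.11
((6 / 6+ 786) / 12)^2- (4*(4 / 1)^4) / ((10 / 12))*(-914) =1127424.37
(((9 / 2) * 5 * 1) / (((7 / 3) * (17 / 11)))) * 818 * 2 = 1214730 / 119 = 10207.82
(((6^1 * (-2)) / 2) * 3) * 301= -5418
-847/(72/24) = -282.33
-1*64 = -64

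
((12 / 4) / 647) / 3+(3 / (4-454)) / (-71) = 11297 / 6890550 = 0.00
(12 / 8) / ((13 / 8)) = 12 / 13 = 0.92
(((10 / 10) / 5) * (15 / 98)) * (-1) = -3 / 98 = -0.03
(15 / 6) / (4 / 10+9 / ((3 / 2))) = 25 / 64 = 0.39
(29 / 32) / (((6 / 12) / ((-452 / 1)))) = -3277 / 4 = -819.25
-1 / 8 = -0.12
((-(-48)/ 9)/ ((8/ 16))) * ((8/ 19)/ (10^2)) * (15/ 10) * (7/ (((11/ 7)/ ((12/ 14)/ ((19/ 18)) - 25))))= -720608/ 99275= -7.26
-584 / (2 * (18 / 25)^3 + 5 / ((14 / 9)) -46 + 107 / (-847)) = 13.85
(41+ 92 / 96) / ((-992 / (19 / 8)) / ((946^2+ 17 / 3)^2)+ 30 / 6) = 137909958092269925 / 16434155878198824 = 8.39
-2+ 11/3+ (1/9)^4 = 10936/6561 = 1.67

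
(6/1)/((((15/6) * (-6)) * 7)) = -2/35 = -0.06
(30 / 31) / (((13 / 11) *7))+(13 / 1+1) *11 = 434764 / 2821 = 154.12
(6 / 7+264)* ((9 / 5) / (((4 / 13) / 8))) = 433836 / 35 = 12395.31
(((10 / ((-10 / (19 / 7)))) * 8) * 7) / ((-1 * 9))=152 / 9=16.89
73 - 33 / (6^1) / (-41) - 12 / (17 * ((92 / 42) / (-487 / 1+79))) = 385899 / 1886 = 204.61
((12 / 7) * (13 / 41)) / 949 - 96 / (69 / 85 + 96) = -56953804 / 57468593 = -0.99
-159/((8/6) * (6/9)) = -1431/8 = -178.88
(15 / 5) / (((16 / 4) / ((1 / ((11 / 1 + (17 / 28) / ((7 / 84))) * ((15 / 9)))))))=63 / 2560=0.02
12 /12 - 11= -10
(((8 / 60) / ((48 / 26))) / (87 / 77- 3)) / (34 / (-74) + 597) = -37037 / 572106240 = -0.00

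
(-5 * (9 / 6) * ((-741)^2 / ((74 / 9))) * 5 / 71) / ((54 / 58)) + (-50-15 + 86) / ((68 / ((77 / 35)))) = -8459127447 / 223295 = -37883.19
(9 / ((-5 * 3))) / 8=-3 / 40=-0.08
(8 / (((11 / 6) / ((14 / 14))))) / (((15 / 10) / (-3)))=-96 / 11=-8.73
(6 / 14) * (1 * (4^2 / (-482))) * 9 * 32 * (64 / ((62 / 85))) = -18800640 / 52297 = -359.50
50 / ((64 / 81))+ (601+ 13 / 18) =191521 / 288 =665.00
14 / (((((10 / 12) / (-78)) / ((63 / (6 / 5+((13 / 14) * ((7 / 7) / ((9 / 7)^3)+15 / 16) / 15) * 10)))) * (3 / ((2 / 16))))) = -4212791856 / 2537159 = -1660.44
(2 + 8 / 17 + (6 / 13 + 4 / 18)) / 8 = 3137 / 7956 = 0.39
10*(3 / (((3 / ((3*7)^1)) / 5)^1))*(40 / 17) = 42000 / 17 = 2470.59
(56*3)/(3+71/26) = 29.32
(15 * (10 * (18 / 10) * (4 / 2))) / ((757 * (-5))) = -108 / 757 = -0.14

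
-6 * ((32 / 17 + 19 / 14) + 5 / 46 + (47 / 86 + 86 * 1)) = -63478785 / 117691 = -539.37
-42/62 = -21/31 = -0.68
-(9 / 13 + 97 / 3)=-1288 / 39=-33.03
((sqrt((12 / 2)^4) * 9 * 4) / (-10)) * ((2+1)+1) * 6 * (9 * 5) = -139968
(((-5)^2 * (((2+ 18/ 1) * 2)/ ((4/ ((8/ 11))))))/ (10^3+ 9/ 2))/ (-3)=-0.06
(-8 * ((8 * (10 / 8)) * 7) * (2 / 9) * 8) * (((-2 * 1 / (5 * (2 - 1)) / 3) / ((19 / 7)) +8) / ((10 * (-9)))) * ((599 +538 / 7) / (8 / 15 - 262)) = -12036992 / 52947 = -227.34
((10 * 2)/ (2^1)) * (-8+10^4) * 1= 99920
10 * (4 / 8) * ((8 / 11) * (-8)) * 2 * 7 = -4480 / 11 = -407.27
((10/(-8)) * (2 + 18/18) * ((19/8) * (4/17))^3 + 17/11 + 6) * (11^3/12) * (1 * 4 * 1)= 1441980353/471648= 3057.32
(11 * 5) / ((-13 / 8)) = -440 / 13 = -33.85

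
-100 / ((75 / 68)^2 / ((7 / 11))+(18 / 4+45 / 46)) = -74446400 / 5501493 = -13.53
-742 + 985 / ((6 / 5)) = 473 / 6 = 78.83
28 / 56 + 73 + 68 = 283 / 2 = 141.50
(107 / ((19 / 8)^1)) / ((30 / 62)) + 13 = 30241 / 285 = 106.11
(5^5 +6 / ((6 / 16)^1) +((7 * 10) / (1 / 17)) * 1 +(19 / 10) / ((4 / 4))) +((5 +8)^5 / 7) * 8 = 30006743 / 70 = 428667.76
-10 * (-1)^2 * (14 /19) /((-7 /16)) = 320 /19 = 16.84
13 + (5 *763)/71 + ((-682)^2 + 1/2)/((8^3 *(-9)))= -34.21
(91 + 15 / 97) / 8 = 4421 / 388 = 11.39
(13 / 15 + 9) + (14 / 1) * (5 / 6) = 323 / 15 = 21.53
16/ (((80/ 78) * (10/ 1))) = 39/ 25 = 1.56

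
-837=-837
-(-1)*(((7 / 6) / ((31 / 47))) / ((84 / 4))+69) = 38549 / 558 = 69.08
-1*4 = -4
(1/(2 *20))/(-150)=-1/6000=-0.00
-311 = -311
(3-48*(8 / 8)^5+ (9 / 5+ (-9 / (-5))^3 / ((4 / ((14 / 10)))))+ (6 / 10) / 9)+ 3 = -285691 / 7500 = -38.09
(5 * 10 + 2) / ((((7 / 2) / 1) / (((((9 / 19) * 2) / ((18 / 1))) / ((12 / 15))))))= 130 / 133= 0.98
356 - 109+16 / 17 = 4215 / 17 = 247.94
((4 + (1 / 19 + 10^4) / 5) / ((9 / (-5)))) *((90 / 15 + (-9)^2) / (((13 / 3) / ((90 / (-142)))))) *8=1987577640 / 17537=113336.24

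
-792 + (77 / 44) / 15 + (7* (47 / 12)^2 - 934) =-1165321 / 720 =-1618.50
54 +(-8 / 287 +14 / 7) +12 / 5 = 83764 / 1435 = 58.37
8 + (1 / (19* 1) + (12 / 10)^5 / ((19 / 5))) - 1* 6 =32151 / 11875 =2.71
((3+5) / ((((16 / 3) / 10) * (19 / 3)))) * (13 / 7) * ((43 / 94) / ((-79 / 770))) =-1383525 / 70547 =-19.61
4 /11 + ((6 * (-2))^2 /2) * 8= 6340 /11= 576.36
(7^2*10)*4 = 1960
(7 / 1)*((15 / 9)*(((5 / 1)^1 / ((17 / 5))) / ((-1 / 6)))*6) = -10500 / 17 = -617.65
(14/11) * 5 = 70/11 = 6.36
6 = 6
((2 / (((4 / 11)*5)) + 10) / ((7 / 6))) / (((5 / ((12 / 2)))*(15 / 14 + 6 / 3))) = 3996 / 1075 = 3.72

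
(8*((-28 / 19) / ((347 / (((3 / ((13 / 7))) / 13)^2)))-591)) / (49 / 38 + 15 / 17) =-30270034648752 / 13904665801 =-2176.97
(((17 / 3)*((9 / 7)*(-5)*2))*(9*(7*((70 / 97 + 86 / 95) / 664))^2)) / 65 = -0.00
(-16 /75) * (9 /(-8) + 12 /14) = 2 /35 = 0.06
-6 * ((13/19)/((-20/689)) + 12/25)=131619/950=138.55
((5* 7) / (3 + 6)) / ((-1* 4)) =-35 / 36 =-0.97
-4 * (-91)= 364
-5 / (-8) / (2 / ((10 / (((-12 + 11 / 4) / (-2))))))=25 / 37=0.68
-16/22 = -0.73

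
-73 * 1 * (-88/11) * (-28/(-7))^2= 9344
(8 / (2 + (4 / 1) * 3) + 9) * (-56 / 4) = -134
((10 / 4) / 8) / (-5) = -1 / 16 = -0.06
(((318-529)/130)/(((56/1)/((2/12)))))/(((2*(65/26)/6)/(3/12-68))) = 57181/145600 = 0.39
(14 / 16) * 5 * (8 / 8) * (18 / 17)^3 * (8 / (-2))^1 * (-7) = 714420 / 4913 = 145.41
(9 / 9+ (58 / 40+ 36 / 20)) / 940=17 / 3760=0.00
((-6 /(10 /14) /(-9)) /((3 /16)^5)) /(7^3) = 2097152 /178605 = 11.74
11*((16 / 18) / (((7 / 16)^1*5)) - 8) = -26312 / 315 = -83.53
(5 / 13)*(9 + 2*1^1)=55 / 13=4.23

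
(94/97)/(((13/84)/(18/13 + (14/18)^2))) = 5514040/442611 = 12.46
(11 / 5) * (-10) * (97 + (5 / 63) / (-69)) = -9276388 / 4347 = -2133.97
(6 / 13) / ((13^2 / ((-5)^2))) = 150 / 2197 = 0.07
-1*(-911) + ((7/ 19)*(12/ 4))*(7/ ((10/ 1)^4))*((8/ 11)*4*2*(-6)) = 118995847/ 130625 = 910.97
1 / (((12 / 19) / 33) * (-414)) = -209 / 1656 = -0.13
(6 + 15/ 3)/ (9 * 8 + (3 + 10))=0.13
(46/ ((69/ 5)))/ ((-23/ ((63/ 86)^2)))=-6615/ 85054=-0.08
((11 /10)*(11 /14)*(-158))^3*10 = -873448663879 /34300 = -25464975.62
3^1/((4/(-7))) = -21/4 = -5.25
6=6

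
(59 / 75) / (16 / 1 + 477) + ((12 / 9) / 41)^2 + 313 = 58364016262 / 186464925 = 313.00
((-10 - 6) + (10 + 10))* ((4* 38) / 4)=152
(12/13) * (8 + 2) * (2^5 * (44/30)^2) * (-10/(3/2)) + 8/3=-495304/117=-4233.37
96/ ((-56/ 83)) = -996/ 7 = -142.29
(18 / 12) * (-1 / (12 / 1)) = -1 / 8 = -0.12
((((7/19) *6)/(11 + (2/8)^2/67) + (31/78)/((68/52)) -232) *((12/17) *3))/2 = -5290782963/21585121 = -245.11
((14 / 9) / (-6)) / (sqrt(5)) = -7* sqrt(5) / 135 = -0.12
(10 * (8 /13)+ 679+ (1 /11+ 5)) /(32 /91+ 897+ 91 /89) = 0.77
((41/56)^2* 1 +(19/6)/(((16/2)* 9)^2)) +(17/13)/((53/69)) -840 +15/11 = -9661328026349/11551123584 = -836.40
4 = 4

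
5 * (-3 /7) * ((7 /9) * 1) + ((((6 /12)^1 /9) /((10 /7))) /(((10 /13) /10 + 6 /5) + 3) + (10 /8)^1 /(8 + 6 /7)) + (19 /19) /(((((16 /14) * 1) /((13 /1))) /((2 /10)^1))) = 1176701 /1551240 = 0.76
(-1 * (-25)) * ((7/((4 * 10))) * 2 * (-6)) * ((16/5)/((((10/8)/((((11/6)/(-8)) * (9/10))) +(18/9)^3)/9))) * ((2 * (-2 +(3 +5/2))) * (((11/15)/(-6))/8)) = 53361/640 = 83.38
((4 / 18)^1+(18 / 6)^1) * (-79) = -2291 / 9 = -254.56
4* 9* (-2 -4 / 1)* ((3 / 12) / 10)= -27 / 5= -5.40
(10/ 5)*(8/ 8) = 2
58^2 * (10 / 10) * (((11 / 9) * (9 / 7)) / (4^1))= 9251 / 7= 1321.57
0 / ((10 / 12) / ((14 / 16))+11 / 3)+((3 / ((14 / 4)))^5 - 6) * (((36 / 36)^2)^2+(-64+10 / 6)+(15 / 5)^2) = 4870454 / 16807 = 289.79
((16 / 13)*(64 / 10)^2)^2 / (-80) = -16777216 / 528125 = -31.77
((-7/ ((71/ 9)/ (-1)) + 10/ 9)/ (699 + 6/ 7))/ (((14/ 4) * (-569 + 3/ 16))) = -40864/ 28490325561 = -0.00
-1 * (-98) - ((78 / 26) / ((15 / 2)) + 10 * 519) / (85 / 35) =-173334 / 85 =-2039.22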